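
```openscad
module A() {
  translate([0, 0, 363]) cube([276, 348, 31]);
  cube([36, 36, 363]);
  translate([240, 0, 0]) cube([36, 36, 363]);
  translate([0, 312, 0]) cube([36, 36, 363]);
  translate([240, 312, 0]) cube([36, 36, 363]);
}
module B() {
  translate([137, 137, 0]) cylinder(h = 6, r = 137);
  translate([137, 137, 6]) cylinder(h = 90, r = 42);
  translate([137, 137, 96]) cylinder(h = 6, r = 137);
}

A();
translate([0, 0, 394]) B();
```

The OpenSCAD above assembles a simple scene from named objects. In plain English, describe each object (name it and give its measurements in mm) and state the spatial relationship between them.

A is a four-legged stool. The seat is 276×348 mm, 31 mm thick, top at z = 394 mm. It stands on four square legs, each 36×36 mm in cross-section, from z = 0 to the seat underside, each flush with a corner of the seat.

B is a spool: two coaxial disc flanges of radius 137 mm and thickness 6 mm, joined by a core cylinder of radius 42 mm and height 90 mm. The lower flange rests on z = 0 and the three cylinders share a vertical axis.

The spool is on top of the stool.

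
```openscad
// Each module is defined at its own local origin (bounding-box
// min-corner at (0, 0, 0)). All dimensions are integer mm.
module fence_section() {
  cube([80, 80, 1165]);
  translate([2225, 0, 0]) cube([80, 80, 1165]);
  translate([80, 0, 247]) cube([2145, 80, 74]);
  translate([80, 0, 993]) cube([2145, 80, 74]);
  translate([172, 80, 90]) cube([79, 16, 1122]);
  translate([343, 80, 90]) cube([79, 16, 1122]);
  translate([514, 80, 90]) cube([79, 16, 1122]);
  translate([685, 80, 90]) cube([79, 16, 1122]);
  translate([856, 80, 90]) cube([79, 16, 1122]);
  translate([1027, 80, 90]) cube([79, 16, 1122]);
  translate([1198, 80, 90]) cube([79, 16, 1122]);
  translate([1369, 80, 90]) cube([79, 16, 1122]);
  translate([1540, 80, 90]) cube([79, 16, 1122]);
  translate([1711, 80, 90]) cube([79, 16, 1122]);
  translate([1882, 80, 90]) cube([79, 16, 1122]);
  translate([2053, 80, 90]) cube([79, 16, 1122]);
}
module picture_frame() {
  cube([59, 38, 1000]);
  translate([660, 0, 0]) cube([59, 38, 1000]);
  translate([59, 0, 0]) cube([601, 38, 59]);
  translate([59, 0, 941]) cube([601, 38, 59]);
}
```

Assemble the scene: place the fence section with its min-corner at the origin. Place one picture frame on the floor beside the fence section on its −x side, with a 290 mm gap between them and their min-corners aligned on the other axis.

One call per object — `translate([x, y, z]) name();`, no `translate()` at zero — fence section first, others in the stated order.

fence_section();
translate([-1009, 0, 0]) picture_frame();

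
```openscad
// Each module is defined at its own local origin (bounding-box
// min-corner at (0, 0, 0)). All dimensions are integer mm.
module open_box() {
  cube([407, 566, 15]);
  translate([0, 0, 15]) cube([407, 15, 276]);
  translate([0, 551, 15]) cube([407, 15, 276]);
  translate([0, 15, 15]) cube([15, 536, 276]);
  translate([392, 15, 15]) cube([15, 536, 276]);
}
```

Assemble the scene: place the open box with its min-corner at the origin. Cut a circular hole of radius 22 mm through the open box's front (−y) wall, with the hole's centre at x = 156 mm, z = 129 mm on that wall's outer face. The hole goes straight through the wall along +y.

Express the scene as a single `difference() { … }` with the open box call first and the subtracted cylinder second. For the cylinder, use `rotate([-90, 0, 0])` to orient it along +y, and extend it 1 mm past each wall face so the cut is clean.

difference() {
  open_box();
  translate([156, -1, 129]) rotate([-90, 0, 0]) cylinder(h = 17, r = 22);
}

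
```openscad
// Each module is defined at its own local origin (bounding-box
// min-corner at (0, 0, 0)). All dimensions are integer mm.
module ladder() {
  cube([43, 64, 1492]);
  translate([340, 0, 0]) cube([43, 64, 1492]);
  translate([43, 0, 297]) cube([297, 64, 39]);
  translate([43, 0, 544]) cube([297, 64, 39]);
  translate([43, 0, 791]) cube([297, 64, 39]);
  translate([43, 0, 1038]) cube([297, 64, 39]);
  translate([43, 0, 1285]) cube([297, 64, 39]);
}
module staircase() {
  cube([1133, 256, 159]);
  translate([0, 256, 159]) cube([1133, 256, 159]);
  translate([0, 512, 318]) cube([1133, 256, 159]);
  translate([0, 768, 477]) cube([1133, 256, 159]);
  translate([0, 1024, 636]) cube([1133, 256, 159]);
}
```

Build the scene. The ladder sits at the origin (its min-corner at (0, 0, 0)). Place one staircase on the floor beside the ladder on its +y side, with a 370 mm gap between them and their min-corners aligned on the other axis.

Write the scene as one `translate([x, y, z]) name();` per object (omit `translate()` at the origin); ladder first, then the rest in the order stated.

ladder();
translate([0, 434, 0]) staircase();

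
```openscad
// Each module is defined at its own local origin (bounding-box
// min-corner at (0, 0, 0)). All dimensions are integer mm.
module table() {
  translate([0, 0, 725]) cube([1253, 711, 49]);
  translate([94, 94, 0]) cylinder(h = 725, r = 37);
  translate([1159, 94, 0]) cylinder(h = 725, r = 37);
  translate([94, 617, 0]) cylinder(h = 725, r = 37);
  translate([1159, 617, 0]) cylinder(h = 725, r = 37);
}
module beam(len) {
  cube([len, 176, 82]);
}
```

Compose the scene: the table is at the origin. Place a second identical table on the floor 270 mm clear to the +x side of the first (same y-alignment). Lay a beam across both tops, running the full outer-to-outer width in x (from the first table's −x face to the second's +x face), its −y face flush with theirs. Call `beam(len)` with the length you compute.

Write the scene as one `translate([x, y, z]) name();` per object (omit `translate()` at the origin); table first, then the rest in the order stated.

table();
translate([1523, 0, 0]) table();
translate([0, 0, 774]) beam(2776);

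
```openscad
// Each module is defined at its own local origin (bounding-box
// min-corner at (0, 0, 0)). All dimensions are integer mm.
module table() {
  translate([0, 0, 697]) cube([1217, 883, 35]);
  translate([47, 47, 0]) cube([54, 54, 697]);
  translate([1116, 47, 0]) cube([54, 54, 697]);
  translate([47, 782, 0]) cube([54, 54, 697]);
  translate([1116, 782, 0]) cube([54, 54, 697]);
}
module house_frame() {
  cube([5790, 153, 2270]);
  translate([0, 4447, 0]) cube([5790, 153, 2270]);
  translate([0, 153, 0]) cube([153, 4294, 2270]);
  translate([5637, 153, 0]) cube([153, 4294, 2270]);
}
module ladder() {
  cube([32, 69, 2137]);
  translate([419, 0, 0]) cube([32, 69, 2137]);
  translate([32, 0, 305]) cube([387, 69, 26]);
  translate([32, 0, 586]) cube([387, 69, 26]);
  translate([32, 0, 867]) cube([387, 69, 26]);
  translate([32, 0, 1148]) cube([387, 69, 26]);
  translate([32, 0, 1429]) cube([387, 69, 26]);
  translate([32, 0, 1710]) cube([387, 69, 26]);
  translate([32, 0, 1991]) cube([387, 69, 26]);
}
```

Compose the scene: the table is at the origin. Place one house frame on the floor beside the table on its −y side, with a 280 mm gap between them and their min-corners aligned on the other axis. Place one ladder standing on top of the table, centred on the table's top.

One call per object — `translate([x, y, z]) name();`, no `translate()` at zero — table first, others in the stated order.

table();
translate([0, -4880, 0]) house_frame();
translate([383, 407, 732]) ladder();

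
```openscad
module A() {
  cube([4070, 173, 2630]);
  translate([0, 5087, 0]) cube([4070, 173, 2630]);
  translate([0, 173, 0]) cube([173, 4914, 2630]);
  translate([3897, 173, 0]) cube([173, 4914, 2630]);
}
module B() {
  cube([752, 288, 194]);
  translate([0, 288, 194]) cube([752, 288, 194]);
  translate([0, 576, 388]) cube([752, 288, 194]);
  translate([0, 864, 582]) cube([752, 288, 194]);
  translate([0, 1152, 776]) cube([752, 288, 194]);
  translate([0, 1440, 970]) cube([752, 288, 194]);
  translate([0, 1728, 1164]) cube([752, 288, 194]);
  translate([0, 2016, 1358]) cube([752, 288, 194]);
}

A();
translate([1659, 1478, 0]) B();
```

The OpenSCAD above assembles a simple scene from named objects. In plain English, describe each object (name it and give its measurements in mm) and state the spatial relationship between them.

A is the wall frame of a small rectangular building: four walls, each 2630 mm tall and 173 mm thick, enclosing a footprint 4070 mm (x) by 5260 mm (y) outside-to-outside, with no floor or roof. The front and back walls (the −y and +y sides) span the full width; the two side walls fit between them.

B is a run of 8 identical solid stair steps. Each tread is 752×288 mm and each step block is 194 mm high. Step 1 rests on the floor; step k is offset from step 1 by (k−1)×288 mm in y and (k−1)×194 mm in z.

The staircase sits inside the house frame, centred.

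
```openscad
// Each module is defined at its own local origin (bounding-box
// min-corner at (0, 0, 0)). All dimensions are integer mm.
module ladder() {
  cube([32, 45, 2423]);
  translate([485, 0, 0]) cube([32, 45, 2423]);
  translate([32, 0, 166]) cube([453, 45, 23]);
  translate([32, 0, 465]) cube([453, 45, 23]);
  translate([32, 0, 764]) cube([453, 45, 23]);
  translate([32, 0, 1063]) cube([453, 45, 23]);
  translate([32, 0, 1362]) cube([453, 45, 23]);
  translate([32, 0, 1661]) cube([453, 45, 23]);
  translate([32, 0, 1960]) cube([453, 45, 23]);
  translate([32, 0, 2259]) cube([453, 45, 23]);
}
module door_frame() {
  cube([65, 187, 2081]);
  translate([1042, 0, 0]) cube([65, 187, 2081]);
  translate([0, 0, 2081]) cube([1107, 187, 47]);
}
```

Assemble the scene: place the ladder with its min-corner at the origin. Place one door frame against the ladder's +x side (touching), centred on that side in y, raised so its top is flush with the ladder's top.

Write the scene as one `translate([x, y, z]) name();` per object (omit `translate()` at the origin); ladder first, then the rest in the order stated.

ladder();
translate([517, -71, 295]) door_frame();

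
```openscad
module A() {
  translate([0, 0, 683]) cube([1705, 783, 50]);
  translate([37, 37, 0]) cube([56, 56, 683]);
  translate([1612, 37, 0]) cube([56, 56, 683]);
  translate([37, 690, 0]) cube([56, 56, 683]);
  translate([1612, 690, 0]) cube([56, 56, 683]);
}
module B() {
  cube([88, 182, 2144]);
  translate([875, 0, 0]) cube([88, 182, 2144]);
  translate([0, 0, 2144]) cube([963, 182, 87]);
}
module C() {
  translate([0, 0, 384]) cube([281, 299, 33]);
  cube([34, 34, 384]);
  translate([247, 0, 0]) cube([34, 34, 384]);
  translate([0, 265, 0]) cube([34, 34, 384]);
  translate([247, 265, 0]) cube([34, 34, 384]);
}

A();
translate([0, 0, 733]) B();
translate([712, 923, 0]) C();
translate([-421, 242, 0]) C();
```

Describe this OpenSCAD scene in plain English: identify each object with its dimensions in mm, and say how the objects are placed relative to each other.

A is a table: top 1705 mm (x) × 783 mm (y), 50 mm thick, upper face at z = 733 mm, on four 56×56 mm square legs, each inset 37 mm from the nearest pair of top edges, running from z = 0 to the bottom of the top.

B is a rectangular door frame: two vertical jambs of 88×182 mm section, 2144 mm tall, with a clear opening 787 mm wide between their inner faces. A header 87 mm tall and 182 mm deep lies on top of the jambs and spans the full outside width.

C is a simple wooden stool: a rectangular seat 281 mm (x) by 299 mm (y), 33 mm thick, top face at z = 417 mm, on four square legs, each 34×34 mm in cross-section. The legs rest on z = 0, each flush with a corner of the seat.

The door frame is on top of the table. Two stools sit around the table at the +y, −x sides.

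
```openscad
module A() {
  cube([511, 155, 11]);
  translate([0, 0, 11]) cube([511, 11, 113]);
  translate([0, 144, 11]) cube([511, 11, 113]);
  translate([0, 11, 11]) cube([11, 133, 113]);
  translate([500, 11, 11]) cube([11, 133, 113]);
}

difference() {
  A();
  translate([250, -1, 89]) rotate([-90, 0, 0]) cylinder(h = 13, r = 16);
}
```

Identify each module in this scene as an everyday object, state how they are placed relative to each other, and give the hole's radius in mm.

A is an open box. The open box has a circular hole through its front wall. The hole's radius is 16 mm.

The subtracted cylinder has r = 16 mm.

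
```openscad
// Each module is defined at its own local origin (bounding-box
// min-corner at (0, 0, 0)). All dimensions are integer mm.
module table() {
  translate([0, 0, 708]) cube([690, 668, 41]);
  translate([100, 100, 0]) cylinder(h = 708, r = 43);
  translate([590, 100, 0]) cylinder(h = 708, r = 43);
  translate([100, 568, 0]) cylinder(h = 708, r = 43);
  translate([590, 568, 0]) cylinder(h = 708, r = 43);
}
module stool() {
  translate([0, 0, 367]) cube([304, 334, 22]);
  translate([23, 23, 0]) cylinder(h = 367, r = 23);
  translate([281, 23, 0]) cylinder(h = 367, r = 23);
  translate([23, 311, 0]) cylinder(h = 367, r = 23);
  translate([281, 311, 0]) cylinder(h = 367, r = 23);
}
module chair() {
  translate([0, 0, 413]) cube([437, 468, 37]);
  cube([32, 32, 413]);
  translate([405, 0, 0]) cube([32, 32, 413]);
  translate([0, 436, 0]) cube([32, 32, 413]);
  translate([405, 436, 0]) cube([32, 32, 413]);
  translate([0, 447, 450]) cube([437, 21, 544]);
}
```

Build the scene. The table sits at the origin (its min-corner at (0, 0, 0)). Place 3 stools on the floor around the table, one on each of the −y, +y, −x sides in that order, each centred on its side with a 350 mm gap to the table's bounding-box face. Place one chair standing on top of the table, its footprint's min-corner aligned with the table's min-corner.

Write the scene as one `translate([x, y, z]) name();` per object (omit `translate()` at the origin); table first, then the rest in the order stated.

table();
translate([193, -684, 0]) stool();
translate([193, 1018, 0]) stool();
translate([-654, 167, 0]) stool();
translate([0, 0, 749]) chair();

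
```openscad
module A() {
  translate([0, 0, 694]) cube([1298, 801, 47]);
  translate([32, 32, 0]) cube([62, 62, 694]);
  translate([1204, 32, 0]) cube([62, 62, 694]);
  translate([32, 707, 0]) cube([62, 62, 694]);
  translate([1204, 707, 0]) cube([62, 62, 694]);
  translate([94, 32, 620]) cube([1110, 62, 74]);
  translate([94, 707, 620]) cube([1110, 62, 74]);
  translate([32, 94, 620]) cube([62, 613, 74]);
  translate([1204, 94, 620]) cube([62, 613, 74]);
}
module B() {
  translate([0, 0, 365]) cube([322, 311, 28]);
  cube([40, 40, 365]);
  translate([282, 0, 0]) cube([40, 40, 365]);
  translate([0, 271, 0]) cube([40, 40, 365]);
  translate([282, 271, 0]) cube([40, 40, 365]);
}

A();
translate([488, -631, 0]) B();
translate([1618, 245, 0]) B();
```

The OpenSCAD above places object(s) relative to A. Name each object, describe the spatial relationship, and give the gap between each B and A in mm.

Each stool's nearest face is 320 mm from the table's bounding box.

A is a table. B is a stool. Two stools sit around the table at the −y, +x sides. The gap between each stool and the table is 320 mm.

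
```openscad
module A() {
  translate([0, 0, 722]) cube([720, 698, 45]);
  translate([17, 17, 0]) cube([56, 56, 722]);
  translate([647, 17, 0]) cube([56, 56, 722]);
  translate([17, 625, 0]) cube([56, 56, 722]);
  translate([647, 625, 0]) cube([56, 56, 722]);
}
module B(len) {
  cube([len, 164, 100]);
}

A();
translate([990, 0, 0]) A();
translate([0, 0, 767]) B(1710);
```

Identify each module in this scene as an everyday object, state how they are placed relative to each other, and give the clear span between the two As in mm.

Second table starts at x = 990; first ends at x = 720; clear span = 990 − 720 = 270 mm.

A is a table. B is a beam. A beam spans the tops of two tables. The clear span between the two tables is 270 mm.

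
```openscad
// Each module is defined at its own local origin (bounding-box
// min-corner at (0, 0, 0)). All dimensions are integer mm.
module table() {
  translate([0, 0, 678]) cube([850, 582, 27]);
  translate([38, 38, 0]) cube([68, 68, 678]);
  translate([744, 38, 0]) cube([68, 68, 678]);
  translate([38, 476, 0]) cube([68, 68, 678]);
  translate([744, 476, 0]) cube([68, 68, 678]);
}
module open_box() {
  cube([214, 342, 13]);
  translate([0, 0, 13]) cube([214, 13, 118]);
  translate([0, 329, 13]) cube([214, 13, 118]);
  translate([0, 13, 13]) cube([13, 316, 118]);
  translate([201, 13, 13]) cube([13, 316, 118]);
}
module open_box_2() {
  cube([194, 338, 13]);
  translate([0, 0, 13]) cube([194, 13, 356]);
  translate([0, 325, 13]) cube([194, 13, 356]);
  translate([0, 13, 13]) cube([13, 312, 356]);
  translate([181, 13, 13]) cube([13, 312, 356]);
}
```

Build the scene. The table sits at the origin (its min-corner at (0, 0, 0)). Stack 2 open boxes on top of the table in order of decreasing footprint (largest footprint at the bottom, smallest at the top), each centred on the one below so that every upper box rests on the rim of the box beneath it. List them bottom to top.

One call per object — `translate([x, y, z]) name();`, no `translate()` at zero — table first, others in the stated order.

table();
translate([318, 120, 705]) open_box();
translate([328, 122, 836]) open_box_2();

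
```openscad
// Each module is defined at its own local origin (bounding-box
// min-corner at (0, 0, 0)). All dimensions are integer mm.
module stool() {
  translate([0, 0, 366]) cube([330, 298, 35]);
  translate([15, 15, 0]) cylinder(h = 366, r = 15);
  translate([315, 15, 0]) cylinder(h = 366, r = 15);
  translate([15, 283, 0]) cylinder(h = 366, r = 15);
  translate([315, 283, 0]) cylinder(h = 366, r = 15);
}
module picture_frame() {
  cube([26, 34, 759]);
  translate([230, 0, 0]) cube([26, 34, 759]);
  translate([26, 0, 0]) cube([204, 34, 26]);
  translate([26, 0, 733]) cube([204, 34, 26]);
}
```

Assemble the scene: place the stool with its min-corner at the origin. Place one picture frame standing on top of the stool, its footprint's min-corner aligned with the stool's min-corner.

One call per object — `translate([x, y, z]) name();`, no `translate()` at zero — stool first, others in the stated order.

stool();
translate([0, 0, 401]) picture_frame();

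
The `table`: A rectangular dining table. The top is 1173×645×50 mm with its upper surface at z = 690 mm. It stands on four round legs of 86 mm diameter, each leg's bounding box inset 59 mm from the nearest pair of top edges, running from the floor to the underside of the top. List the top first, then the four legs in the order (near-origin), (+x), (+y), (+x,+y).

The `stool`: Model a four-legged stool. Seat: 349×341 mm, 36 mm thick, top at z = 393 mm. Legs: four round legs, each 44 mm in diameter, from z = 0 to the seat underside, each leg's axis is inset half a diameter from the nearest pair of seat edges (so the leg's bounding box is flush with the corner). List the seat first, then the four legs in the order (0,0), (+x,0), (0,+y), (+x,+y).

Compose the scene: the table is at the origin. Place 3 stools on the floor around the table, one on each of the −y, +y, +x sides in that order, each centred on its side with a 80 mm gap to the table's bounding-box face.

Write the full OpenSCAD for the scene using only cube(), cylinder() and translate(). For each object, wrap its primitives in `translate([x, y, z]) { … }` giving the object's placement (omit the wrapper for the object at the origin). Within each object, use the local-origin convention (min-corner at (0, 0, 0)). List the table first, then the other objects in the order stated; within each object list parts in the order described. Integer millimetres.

translate([0, 0, 640]) cube([1173, 645, 50]);
translate([102, 102, 0]) cylinder(h = 640, r = 43);
translate([1071, 102, 0]) cylinder(h = 640, r = 43);
translate([102, 543, 0]) cylinder(h = 640, r = 43);
translate([1071, 543, 0]) cylinder(h = 640, r = 43);
translate([412, -421, 0]) {
  translate([0, 0, 357]) cube([349, 341, 36]);
  translate([22, 22, 0]) cylinder(h = 357, r = 22);
  translate([327, 22, 0]) cylinder(h = 357, r = 22);
  translate([22, 319, 0]) cylinder(h = 357, r = 22);
  translate([327, 319, 0]) cylinder(h = 357, r = 22);
}
translate([412, 725, 0]) {
  translate([0, 0, 357]) cube([349, 341, 36]);
  translate([22, 22, 0]) cylinder(h = 357, r = 22);
  translate([327, 22, 0]) cylinder(h = 357, r = 22);
  translate([22, 319, 0]) cylinder(h = 357, r = 22);
  translate([327, 319, 0]) cylinder(h = 357, r = 22);
}
translate([1253, 152, 0]) {
  translate([0, 0, 357]) cube([349, 341, 36]);
  translate([22, 22, 0]) cylinder(h = 357, r = 22);
  translate([327, 22, 0]) cylinder(h = 357, r = 22);
  translate([22, 319, 0]) cylinder(h = 357, r = 22);
  translate([327, 319, 0]) cylinder(h = 357, r = 22);
}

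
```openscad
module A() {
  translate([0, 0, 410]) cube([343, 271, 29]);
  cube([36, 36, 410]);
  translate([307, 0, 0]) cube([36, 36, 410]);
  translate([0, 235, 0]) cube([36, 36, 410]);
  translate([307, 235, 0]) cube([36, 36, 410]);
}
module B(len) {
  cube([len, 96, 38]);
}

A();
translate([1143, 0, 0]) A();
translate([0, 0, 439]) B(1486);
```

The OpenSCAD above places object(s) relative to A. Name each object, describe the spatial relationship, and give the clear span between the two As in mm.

A is a stool. B is a beam. A beam spans the tops of two stools. The clear span between the two stools is 800 mm.

Second stool starts at x = 1143; first ends at x = 343; clear span = 1143 − 343 = 800 mm.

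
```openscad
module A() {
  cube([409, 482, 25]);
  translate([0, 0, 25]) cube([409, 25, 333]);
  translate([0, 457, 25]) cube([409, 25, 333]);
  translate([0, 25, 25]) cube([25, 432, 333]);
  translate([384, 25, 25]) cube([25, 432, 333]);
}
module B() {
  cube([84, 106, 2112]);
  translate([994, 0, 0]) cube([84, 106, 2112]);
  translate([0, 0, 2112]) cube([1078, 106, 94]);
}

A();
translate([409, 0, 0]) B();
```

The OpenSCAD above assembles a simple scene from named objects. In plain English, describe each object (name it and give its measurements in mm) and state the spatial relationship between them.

A is an open storage box with external size 409×482×358 mm and wall thickness 25 mm (the base is also 25 mm thick). The base covers the whole footprint; the four walls stand on the base, with the y-facing walls full-width and the x-facing walls fitting between their inner faces.

B is a door frame. The clear opening is 910 mm wide and 2112 mm high. Two 84 mm wide jambs, 106 mm deep, stand either side of the opening from the floor to the top of the opening. A 94 mm thick head sits across the top of both jambs, spanning the full outside width of the frame.

The door frame is against the open box's +x side, with their −y faces flush.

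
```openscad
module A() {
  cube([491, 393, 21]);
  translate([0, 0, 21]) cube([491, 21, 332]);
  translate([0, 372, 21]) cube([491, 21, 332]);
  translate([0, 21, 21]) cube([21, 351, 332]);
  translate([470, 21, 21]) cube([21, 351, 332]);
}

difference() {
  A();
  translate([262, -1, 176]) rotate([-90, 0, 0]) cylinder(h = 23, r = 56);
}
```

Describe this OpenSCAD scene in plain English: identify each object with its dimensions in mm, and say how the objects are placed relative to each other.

A is an open storage box with external size 491×393×353 mm and wall thickness 21 mm (the base is also 21 mm thick). The base covers the whole footprint; the four walls stand on the base, with the y-facing walls full-width and the x-facing walls fitting between their inner faces.

The open box has a circular hole of radius 56 mm through its front wall, centred at (x = 262, z = 176).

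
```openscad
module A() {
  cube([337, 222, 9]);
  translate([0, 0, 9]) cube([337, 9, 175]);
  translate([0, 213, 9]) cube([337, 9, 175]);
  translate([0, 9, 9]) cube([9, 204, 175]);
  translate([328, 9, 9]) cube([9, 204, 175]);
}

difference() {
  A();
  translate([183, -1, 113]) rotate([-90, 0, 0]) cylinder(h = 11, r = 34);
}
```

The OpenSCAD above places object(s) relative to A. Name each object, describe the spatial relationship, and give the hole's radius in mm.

The subtracted cylinder has r = 34 mm.

A is an open box. The open box has a circular hole through its front wall. The hole's radius is 34 mm.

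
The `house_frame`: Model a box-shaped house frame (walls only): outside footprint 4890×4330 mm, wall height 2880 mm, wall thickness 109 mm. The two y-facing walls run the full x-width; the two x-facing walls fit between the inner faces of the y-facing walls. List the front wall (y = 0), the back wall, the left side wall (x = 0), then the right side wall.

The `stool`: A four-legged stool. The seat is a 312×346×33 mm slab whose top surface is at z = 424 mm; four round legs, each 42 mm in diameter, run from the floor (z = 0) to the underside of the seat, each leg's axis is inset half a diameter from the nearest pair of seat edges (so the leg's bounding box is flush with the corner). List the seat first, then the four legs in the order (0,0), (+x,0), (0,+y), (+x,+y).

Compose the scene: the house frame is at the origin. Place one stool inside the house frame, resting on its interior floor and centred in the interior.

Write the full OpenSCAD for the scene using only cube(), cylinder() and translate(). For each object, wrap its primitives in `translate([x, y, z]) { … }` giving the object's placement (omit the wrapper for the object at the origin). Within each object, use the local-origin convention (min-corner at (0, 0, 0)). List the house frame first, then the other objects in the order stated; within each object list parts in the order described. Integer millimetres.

cube([4890, 109, 2880]);
translate([0, 4221, 0]) cube([4890, 109, 2880]);
translate([0, 109, 0]) cube([109, 4112, 2880]);
translate([4781, 109, 0]) cube([109, 4112, 2880]);
translate([2289, 1992, 0]) {
  translate([0, 0, 391]) cube([312, 346, 33]);
  translate([21, 21, 0]) cylinder(h = 391, r = 21);
  translate([291, 21, 0]) cylinder(h = 391, r = 21);
  translate([21, 325, 0]) cylinder(h = 391, r = 21);
  translate([291, 325, 0]) cylinder(h = 391, r = 21);
}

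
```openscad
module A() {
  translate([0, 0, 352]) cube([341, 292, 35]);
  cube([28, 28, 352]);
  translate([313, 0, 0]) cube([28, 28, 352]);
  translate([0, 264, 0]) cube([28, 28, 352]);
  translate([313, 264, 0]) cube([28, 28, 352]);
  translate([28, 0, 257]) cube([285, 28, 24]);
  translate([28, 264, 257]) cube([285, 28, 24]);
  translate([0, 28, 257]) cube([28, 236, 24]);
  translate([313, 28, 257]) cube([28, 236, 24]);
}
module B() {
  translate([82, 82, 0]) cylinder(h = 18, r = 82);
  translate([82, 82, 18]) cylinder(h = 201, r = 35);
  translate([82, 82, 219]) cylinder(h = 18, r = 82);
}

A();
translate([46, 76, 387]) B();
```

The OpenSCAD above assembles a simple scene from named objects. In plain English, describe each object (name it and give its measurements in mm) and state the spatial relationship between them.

A is a simple wooden stool: a rectangular seat 341 mm (x) by 292 mm (y), 35 mm thick, top face at z = 387 mm, on four square legs, each 28×28 mm in cross-section. The legs rest on z = 0, each flush with a corner of the seat. Four stretchers, 28 mm wide and 24 mm tall, connect adjacent legs with their undersides at z = 257 mm, each running between the inner faces of the legs it joins and aligned with the legs' outer faces on the other axis.

B is a spool: two coaxial disc flanges of radius 82 mm and thickness 18 mm, joined by a core cylinder of radius 35 mm and height 201 mm. The lower flange rests on z = 0 and the three cylinders share a vertical axis.

The spool is on top of the stool.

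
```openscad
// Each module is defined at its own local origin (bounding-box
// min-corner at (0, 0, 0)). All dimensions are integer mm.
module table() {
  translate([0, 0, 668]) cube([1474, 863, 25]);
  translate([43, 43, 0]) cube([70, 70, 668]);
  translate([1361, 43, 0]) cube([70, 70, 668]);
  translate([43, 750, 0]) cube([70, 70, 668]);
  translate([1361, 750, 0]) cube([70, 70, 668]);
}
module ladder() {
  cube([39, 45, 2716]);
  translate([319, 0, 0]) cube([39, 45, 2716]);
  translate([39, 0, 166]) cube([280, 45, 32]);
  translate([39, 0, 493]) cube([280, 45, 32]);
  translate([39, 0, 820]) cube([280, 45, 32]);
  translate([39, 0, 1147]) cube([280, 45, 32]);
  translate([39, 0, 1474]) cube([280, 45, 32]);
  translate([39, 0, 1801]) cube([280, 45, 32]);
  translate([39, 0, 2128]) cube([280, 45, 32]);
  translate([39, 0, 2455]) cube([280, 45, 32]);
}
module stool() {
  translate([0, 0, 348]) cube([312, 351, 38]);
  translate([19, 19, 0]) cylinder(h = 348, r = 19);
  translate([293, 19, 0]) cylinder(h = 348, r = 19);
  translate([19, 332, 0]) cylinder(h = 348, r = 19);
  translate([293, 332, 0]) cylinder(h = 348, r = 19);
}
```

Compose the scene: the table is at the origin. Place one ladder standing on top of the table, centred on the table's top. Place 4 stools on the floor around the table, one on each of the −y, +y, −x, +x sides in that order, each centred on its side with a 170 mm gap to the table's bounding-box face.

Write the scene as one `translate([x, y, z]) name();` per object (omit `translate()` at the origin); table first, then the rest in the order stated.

table();
translate([558, 409, 693]) ladder();
translate([581, -521, 0]) stool();
translate([581, 1033, 0]) stool();
translate([-482, 256, 0]) stool();
translate([1644, 256, 0]) stool();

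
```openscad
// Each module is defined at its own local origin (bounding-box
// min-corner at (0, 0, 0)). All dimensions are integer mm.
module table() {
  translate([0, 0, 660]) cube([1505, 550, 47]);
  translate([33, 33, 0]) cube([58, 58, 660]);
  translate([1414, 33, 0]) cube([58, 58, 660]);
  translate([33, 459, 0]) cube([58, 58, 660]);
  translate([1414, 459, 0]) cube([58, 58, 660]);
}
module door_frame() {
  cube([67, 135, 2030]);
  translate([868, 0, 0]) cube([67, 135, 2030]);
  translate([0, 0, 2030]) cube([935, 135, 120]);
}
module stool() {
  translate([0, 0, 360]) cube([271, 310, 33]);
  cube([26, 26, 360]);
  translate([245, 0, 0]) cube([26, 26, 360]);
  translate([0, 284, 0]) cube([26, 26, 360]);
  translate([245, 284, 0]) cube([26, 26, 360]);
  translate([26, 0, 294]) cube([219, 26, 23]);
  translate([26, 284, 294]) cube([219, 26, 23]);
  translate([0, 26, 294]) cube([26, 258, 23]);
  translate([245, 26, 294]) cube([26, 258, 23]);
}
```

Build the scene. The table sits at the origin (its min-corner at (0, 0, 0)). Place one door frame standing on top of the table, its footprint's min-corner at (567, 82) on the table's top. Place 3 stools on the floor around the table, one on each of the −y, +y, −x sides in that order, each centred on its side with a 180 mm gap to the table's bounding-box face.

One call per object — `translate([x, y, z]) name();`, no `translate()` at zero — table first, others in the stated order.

table();
translate([567, 82, 707]) door_frame();
translate([617, -490, 0]) stool();
translate([617, 730, 0]) stool();
translate([-451, 120, 0]) stool();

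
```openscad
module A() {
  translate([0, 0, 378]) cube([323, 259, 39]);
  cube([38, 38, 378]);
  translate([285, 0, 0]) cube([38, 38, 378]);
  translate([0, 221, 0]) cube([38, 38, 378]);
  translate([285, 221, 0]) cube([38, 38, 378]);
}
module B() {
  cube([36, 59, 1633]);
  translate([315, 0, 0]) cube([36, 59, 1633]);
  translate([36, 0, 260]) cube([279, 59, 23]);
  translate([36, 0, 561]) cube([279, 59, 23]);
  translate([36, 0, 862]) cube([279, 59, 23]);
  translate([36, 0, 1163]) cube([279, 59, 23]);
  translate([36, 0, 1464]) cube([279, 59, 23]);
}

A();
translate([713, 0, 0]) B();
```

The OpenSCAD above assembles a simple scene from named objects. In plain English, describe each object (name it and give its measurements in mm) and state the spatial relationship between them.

A is a simple wooden stool: a rectangular seat 323 mm (x) by 259 mm (y), 39 mm thick, top face at z = 417 mm, on four square legs, each 38×38 mm in cross-section. The legs rest on z = 0, each flush with a corner of the seat.

B is a straight ladder. Two 36×59 mm vertical rails, 1633 mm tall, stand 351 mm apart (outside-to-outside) with their front faces coplanar on the −y side. 5 rungs, each 59 mm deep and 23 mm tall, span between the inner faces of the rails, front faces flush with the rails. The lowest rung's underside is at z = 260 mm and rungs are spaced 301 mm apart (underside to underside).

The ladder is on the floor beside the stool on its +x side.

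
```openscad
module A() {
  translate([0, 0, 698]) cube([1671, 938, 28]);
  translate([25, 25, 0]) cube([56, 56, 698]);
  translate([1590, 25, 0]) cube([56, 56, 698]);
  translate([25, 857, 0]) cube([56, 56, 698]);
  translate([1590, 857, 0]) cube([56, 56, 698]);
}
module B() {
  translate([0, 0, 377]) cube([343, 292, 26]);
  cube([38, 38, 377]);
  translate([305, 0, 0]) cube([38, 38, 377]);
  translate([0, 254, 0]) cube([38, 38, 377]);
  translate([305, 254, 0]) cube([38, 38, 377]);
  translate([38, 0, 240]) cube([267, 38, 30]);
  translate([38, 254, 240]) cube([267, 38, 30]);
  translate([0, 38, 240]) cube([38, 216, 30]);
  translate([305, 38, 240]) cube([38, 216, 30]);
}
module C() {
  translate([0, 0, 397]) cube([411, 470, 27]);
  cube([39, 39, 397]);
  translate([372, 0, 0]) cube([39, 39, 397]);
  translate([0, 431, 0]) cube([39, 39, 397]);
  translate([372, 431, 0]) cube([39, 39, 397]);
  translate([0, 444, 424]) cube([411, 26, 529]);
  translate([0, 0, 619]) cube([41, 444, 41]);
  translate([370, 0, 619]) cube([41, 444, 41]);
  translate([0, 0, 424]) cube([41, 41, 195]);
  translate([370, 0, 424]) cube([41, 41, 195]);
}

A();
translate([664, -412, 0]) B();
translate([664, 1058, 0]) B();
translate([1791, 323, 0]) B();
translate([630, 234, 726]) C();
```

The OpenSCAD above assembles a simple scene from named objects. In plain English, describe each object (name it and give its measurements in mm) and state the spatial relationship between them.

A is a table with a 1671×938 mm rectangular top, 28 mm thick, top surface at z = 726 mm, supported by four 56×56 mm square legs, each inset 25 mm from the nearest pair of top edges, running from the floor.

B is a simple wooden stool: a rectangular seat 343 mm (x) by 292 mm (y), 26 mm thick, top face at z = 403 mm, on four square legs, each 38×38 mm in cross-section. The legs rest on z = 0, each flush with a corner of the seat. Four stretchers, 38 mm wide and 30 mm tall, connect adjacent legs with their undersides at z = 240 mm, each running between the inner faces of the legs it joins and aligned with the legs' outer faces on the other axis.

C is a chair. The seat is a 411×470×27 mm slab with its top at z = 424 mm, on four 39×39 mm corner legs (flush with the seat edges, standing on z = 0). A flat backrest 26 mm thick, 529 mm tall, spans the full seat width and rises from the seat top along its +y edge, rear face flush with the rear of the seat. Two armrests of 41×41 mm section run along each side from the seat's front edge to the front of the backrest, top faces 236 mm above the seat top and outer faces flush with the seat's x-edges; a 41×41 mm post under the front of each armrest stands on the seat at the front corner.

Three stools sit around the table at the −y, +y, +x sides. The chair is on top of the table, centred.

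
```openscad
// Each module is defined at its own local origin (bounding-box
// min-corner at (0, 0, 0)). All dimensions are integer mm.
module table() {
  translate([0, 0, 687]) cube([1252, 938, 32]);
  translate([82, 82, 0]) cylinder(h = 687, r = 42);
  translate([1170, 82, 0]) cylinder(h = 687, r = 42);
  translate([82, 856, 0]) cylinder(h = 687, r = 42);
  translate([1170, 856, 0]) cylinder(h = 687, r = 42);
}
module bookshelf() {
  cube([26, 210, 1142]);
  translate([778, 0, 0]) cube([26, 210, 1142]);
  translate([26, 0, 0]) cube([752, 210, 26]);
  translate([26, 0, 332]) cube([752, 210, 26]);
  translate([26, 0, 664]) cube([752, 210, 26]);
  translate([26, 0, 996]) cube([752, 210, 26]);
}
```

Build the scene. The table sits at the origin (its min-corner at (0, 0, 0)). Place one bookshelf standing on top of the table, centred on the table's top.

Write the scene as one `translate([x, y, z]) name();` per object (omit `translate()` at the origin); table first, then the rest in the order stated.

table();
translate([224, 364, 719]) bookshelf();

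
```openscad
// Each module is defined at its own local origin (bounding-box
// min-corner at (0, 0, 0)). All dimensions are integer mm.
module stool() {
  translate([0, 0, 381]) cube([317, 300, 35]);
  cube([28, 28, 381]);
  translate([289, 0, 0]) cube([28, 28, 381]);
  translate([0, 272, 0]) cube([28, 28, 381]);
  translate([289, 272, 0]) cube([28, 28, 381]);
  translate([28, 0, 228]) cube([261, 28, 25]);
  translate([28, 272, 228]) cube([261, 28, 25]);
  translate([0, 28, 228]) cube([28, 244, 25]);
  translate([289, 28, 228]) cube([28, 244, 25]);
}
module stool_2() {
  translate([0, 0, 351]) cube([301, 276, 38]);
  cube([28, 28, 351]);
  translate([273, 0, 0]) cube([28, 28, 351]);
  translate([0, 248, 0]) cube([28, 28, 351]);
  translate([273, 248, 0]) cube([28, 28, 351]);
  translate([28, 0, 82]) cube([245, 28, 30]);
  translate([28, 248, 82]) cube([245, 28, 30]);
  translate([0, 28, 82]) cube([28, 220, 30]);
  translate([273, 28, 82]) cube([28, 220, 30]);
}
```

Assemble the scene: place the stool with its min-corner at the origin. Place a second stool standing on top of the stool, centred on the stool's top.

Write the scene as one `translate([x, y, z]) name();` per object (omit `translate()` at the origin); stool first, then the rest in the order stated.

stool();
translate([8, 12, 416]) stool_2();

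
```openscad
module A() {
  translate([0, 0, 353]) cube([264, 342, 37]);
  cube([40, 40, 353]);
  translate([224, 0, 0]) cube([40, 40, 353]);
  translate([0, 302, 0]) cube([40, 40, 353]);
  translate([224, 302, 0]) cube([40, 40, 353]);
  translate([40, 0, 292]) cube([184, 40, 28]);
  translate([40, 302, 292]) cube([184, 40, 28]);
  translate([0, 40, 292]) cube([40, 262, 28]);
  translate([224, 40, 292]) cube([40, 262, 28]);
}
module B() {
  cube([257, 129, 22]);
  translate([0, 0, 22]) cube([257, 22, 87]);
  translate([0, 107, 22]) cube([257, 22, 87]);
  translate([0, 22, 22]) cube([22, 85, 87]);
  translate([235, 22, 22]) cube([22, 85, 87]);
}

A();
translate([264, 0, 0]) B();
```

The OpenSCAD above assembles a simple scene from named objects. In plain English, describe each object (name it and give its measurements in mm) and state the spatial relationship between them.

A is a simple wooden stool: a rectangular seat 264 mm (x) by 342 mm (y), 37 mm thick, top face at z = 390 mm, on four square legs, each 40×40 mm in cross-section. The legs rest on z = 0, each flush with a corner of the seat. Four stretchers, 40 mm wide and 28 mm tall, connect adjacent legs with their undersides at z = 292 mm, each running between the inner faces of the legs it joins and aligned with the legs' outer faces on the other axis.

B is an open-topped rectangular box: outside dimensions 257×129×109 mm, with a uniform wall and base thickness of 22 mm. The base is a full 257×129 slab on the floor; four walls sit on top of the base. The front and back walls (the −y and +y sides) span the full width; the two side walls fit between them.

The open box is against the stool's +x side, with their −y faces flush.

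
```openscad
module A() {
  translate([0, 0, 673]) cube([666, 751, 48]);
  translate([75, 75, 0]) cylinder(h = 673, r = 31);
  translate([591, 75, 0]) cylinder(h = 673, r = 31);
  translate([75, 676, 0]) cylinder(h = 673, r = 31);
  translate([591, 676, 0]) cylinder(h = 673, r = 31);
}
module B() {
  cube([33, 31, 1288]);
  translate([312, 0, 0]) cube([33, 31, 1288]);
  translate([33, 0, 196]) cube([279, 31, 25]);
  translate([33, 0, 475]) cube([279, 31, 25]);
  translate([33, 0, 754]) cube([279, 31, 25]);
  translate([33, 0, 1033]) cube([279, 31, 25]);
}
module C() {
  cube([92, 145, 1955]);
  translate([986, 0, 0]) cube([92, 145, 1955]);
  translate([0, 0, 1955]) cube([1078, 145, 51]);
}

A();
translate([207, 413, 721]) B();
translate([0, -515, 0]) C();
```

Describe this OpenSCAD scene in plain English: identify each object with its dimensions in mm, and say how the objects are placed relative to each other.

A is a rectangular dining table. The top is 666×751×48 mm with its upper surface at z = 721 mm. It stands on four round legs of 62 mm diameter, each leg's bounding box inset 44 mm from the nearest pair of top edges, running from the floor to the underside of the top.

B is a straight ladder. Two 33×31 mm vertical rails, 1288 mm tall, stand 345 mm apart (outside-to-outside) with their front faces coplanar on the −y side. 4 rungs, each 31 mm deep and 25 mm tall, span between the inner faces of the rails, front faces flush with the rails. The lowest rung's underside is at z = 196 mm and rungs are spaced 279 mm apart (underside to underside).

C is a rectangular door frame: two vertical jambs of 92×145 mm section, 1955 mm tall, with a clear opening 894 mm wide between their inner faces. A header 51 mm tall and 145 mm deep lies on top of the jambs and spans the full outside width.

The ladder is on top of the table. The door frame is on the floor beside the table on its −y side.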